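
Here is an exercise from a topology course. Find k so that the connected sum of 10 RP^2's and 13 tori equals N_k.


Since a >= 1, the sum is non-orientable; each T^2 can be replaced by RP^2 # RP^2 (since T^2#RP^2 = 3RP^2).
Total crosscaps k = 10 + 2*13 = 36.
Check via chi: chi = 10*1 + 13*0 - (10+13-1)*2 = -34 = 2 - k = -34. Consistent.

36


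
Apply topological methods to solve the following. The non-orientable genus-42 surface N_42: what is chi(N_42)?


For a non-orientable closed surface with k crosscaps: chi = 2 - k.
Here k = 42.
chi = 2 - 42 = -40

-40


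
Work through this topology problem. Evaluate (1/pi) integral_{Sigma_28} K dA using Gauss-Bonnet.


Gauss-Bonnet: integral K dA = 2*pi*chi(M).
chi(Sigma_28) = 2 - 2*28 = -54.
(integral K dA)/pi = 2*chi = 2*(-54) = -108

-108


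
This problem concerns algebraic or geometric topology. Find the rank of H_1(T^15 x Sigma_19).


pi_1(A x B) = pi_1(A) x pi_1(B); rank of abelianization = b_1.
b_1(T^15) = 15, b_1(Sigma_19) = 2*19 = 38.
b_1(product) = 15 + 38 = 53

53


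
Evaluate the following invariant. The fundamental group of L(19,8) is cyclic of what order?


pi_1(L(p,q)) = Z/pZ for any q coprime to p.
|pi_1(L(19,8))| = 19

19


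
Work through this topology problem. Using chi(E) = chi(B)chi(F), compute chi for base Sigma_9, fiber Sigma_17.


For a fiber bundle F -> E -> B (with CW structure): chi(E) = chi(B) * chi(F).
chi(Sigma_9) = -16, chi(Sigma_17) = -32.
chi(E) = (-16) * (-32) = 512

512


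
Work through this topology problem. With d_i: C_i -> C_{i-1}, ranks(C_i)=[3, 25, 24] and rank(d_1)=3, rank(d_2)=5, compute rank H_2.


rank H_k = rank(ker d_k) - rank(im d_{k+1}).
rank(ker d_2) = rank(C_2) - rank(d_2) = 24 - 5 = 19.
rank(im d_{2+1}) = 0.
rank H_2 = 19 - 0 = 19

19


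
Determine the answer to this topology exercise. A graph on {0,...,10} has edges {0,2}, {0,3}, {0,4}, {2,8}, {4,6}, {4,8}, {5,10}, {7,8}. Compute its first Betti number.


b_1 = E - V + (number of components).
E = 8, V = 11, components = 4.
b_1 = 8 - 11 + 4 = 1

1


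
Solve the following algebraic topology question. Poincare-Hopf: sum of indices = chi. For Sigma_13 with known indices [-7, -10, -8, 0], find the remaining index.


Poincare-Hopf: sum of indices = chi(M).
chi(Sigma_13) = 2 - 2*13 = -24.
Sum of known indices = -25.
x = chi - (sum known) = -24 - (-25) = 1

1


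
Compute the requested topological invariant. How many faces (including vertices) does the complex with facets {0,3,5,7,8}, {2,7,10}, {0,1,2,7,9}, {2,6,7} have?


Each maximal simplex on m vertices has 2^m - 1 nonempty faces.
Take the union (dedupe shared faces).
Total distinct faces = 67

67


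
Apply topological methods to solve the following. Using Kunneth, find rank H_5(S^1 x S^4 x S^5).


Each S^d has Poincare polynomial 1 + t^d.
The product S^1 x S^4 x S^5 has Poincare polynomial prod(1+t^d_i).
Expanding: b_0=1, b_1=1, b_4=1, b_5=2, b_6=1, b_9=1, b_10=1.
b_5 = 2

2


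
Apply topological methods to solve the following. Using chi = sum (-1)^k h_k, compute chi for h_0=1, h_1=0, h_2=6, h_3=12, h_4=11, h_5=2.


Handles of index k contribute (-1)^k to chi (same as CW cells).
chi = (1) + (0) + (6) + (-12) + (11) + (-2) = 4

4


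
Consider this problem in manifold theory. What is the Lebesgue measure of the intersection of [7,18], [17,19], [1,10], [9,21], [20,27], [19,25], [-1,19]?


Intersection = [max(a_i), min(b_i)] = [20, 10].
Since 20 > 10, the intersection is empty.
Length = 0

0


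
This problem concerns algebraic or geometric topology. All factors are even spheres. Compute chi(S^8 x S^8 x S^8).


chi is multiplicative: chi(X x Y) = chi(X) chi(Y).
Each even-dim sphere has chi = 2. There are 3 factors.
chi = 2^3 = 8

8


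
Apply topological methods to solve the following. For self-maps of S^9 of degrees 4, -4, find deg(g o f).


Degree is multiplicative under composition: deg(g o f) = deg(g) * deg(f).
= -4 * 4 = -16

-16


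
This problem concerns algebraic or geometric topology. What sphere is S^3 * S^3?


Join of spheres: S^m * S^n = S^{m+n+1}.
dim = 3 + 3 + 1 = 7

7


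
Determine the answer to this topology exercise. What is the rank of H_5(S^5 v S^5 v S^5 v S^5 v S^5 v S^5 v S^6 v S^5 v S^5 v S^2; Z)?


For a wedge of spheres, H_k (k>0) is free on one generator per sphere of dimension k.
Spheres of dimension 5: count = 8.
b_5 = 8

8


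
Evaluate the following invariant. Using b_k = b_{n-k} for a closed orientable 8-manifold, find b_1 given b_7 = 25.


Poincare duality for closed orientable n-manifolds: b_k = b_{n-k}.
Here n = 8, so b_1 = b_7 = 25

25


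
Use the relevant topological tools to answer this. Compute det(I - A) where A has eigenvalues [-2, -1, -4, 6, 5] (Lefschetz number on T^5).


For a torus self-map: L(f) = det(I - A) where A acts on H_1.
L(f) = (1--2) * (1--1) * (1--4) * (1-6) * (1-5) = 3 * 2 * 5 * -5 * -4 = 600

600


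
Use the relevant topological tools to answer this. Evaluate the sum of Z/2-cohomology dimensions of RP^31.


H^k(RP^31; Z/2) = Z/2 for each 0 <= k <= 31.
Total dimension = 31 + 1 = 32

32


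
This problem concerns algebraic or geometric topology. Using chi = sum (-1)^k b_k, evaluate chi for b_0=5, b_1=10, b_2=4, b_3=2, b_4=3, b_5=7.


chi = sum_k (-1)^k b_k.
= (5) + (-10) + (4) + (-2) + (3) + (-7)
= -7

-7


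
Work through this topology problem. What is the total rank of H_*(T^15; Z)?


b_k(T^15) = C(15,k), so the sum over k is sum_k C(15,k) = 2^15.
Total = 2^15 = 32768

32768


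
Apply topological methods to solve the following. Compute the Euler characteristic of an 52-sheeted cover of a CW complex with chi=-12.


For a finite covering: chi(E) = (number of sheets) * chi(B).
chi(E) = 52 * (-12) = -624

-624


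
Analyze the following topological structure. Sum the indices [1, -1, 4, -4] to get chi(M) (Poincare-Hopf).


Poincare-Hopf: chi(M) = sum of indices of zeros.
chi = (1) + (-1) + (4) + (-4) = 0

0


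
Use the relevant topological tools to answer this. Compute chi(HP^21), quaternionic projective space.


HP^21 has one cell in each dimension 0, 4, ..., 4*21 (21+1 cells, all even-dim).
chi = 21 + 1 = 22

22


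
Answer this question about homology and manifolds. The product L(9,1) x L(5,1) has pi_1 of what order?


pi_1(X x Y) = pi_1(X) x pi_1(Y).
pi_1(L(9,1)) = Z/9, pi_1(L(5,1)) = Z/5.
|Z/9 x Z/5| = 9 * 5 = 45

45


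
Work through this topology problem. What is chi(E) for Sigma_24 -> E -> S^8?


chi(S^8) = 2 (n even), chi(Sigma_24) = 2 - 2*24 = -46.
chi(E) = 2 * (-46) = -92

-92


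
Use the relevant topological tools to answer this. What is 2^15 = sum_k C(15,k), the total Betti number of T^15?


b_k(T^15) = C(15,k), so the sum over k is sum_k C(15,k) = 2^15.
Total = 2^15 = 32768

32768


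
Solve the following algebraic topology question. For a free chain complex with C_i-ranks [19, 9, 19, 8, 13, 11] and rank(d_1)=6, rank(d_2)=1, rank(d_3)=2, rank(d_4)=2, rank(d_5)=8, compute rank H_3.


rank H_k = rank(ker d_k) - rank(im d_{k+1}).
rank(ker d_3) = rank(C_3) - rank(d_3) = 8 - 2 = 6.
rank(im d_{3+1}) = 2.
rank H_3 = 6 - 2 = 4

4


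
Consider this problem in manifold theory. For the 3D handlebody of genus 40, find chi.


A genus-g handlebody deformation retracts to a wedge of g circles.
chi(vee_g S^1) = 1 - g.
chi(H_40) = 1 - 40 = -39

-39


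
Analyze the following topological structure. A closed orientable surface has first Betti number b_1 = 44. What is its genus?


For a closed orientable surface: b_1 = 2g.
44 = 2g
g = 44 / 2 = 22

22


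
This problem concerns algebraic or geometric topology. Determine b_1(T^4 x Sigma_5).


pi_1(A x B) = pi_1(A) x pi_1(B); rank of abelianization = b_1.
b_1(T^4) = 4, b_1(Sigma_5) = 2*5 = 10.
b_1(product) = 4 + 10 = 14

14


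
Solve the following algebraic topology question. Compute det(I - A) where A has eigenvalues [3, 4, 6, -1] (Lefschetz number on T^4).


For a torus self-map: L(f) = det(I - A) where A acts on H_1.
L(f) = (1-3) * (1-4) * (1-6) * (1--1) = -2 * -3 * -5 * 2 = -60

-60


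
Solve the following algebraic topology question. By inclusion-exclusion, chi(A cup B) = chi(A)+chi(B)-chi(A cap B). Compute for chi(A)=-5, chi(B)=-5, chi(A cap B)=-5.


chi(A cup B) = chi(A) + chi(B) - chi(A cap B)
= -5 + (-5) - (-5)
= -5

-5


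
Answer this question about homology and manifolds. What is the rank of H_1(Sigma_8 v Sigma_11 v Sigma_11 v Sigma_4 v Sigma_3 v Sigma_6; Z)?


For a wedge X v Y: reduced H_k(X v Y) = H_k(X) + H_k(Y).
Each Sigma_g contributes b_1 = 2g.
b_1 = 16 + 22 + 22 + 8 + 6 + 12 = 86

86


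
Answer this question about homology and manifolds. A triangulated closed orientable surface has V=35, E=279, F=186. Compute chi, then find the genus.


chi = V - E + F = 35 - 279 + 186 = -58
For orientable closed surface: chi = 2 - 2g, so g = (2 - chi)/2.
g = (2 - (-58)) / 2 = 60 / 2 = 30

30


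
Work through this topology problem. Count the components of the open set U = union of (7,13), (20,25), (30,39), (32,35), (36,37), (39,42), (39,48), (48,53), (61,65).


Sort and merge overlapping open intervals.
Merged: (7,13), (20,25), (30,39), (39,48), (48,53), (61,65).
Number of components = 6

6


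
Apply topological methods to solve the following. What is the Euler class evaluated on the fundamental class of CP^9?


For any closed oriented manifold, <e(TM),[M]> = chi(M).
chi(CP^9) = 9+1 = 10

10


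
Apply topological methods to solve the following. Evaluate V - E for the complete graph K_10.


K_10: V = 10, E = C(10,2) = 45.
chi = V - E = 10 - 45 = -35

-35


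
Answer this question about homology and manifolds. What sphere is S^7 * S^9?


Join of spheres: S^m * S^n = S^{m+n+1}.
dim = 7 + 9 + 1 = 17

17


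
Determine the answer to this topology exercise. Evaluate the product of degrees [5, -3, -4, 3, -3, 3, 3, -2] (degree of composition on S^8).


Degree is multiplicative: deg(composition) = product of degrees.
= (5) * (-3) * (-4) * (3) * (-3) * (3) * (3) * (-2) = 9720

9720


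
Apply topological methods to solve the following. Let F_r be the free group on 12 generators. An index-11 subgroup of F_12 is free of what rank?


Nielsen-Schreier: an index-n subgroup of F_r is free of rank 1 + n(r-1).
Equivalently: chi(cover) = n*chi(base); chi(vee_r S^1) = 1 - 12 = -11.
chi(E) = 11*(-11) = -121; rank = 1 - chi(E) = 1 - (-121) = 122.
rank = 1 + 11*(12-1) = 1 + 121 = 122

122


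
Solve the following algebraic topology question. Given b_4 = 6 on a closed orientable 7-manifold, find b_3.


Poincare duality for closed orientable n-manifolds: b_k = b_{n-k}.
Here n = 7, so b_3 = b_4 = 6

6


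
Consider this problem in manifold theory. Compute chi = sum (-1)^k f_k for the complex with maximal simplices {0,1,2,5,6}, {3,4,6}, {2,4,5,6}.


Enumerate all faces; f-vector: f_0=7, f_1=15, f_2=14, f_3=6, f_4=1.
chi = sum (-1)^k f_k = 1

1


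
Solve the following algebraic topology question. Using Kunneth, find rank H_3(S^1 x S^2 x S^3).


Each S^d has Poincare polynomial 1 + t^d.
The product S^1 x S^2 x S^3 has Poincare polynomial prod(1+t^d_i).
Expanding: b_0=1, b_1=1, b_2=1, b_3=2, b_4=1, b_5=1, b_6=1.
b_3 = 2

2


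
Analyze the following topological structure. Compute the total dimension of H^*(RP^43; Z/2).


H^k(RP^43; Z/2) = Z/2 for each 0 <= k <= 43.
Total dimension = 43 + 1 = 44

44


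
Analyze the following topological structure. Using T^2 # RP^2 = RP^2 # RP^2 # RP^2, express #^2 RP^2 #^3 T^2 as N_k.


Since a >= 1, the sum is non-orientable; each T^2 can be replaced by RP^2 # RP^2 (since T^2#RP^2 = 3RP^2).
Total crosscaps k = 2 + 2*3 = 8.
Check via chi: chi = 2*1 + 3*0 - (2+3-1)*2 = -6 = 2 - k = -6. Consistent.

8


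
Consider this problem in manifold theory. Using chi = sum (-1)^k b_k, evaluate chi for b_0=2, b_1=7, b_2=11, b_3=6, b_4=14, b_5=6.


chi = sum_k (-1)^k b_k.
= (2) + (-7) + (11) + (-6) + (14) + (-6)
= 8

8


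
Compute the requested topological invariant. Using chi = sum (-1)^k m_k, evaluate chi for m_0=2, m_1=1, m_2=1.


Morse theory: chi(M) = sum_k (-1)^k m_k where m_k = #(index-k critical points).
= (2) + (-1) + (1) = 2

2


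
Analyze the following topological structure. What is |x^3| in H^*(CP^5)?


|x| = 2 in H^*(CP^n).
|x^3| = 3 * |x| = 3 * 2 = 6

6


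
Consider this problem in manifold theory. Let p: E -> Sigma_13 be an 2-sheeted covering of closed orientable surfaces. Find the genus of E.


For an n-sheeted cover: chi(E) = n * chi(B).
chi(Sigma_13) = 2 - 2*13 = -24.
chi(E) = 2 * (-24) = -48.
genus(E) = (2 - chi(E))/2 = (2 - (-48))/2 = 50/2 = 25

25


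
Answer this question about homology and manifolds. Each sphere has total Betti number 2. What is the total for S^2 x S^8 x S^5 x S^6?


Total Betti number is multiplicative under products.
Each S^d (d>=1) has total Betti number 2.
There are 4 sphere factors.
Total = 2^4 = 16

16


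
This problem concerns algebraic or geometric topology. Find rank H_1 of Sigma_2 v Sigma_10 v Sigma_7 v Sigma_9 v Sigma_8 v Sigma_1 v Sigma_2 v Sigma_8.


For a wedge X v Y: reduced H_k(X v Y) = H_k(X) + H_k(Y).
Each Sigma_g contributes b_1 = 2g.
b_1 = 4 + 20 + 14 + 18 + 16 + 2 + 4 + 16 = 94

94


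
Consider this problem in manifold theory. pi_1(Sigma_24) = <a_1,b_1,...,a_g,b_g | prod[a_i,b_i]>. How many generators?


Standard presentation: pi_1(Sigma_g) = <a_1,b_1,...,a_g,b_g | [a_1,b_1]...[a_g,b_g] = 1>.
Number of generators = 2g = 2*24 = 48

48


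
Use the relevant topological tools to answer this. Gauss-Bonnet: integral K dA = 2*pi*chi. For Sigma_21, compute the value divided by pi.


Gauss-Bonnet: integral K dA = 2*pi*chi(M).
chi(Sigma_21) = 2 - 2*21 = -40.
(integral K dA)/pi = 2*chi = 2*(-40) = -80

-80


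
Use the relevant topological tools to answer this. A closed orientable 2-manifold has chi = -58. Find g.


chi = 2 - 2g for closed orientable surfaces.
-58 = 2 - 2g
2g = 2 - (-58) = 60
g = 30

30


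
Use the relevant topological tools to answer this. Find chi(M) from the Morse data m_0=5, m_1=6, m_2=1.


Morse theory: chi(M) = sum_k (-1)^k m_k where m_k = #(index-k critical points).
= (5) + (-6) + (1) = 0

0


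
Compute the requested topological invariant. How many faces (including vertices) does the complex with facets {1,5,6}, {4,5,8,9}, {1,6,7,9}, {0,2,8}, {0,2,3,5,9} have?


Each maximal simplex on m vertices has 2^m - 1 nonempty faces.
Take the union (dedupe shared faces).
Total distinct faces = 63

63


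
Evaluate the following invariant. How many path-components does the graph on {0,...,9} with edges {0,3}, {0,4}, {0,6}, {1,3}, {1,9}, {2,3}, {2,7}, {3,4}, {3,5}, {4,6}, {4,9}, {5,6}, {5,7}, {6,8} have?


Run DFS/union-find over 10 vertices.
V = 10, E = 14.
Number of components = 1

1


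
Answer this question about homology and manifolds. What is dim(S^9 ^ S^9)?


S^m ^ S^n = S^{m+n}.
k = 9 + 9 = 18

18


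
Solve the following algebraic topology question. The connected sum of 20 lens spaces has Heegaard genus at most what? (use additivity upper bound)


Heegaard genus satisfies g(A#B) <= g(A) + g(B).
Each lens space has g = 1.
Upper bound: 20 * 1 = 20

20


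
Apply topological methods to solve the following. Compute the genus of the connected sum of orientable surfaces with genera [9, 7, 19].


Genus is additive under connected sum of orientable surfaces.
g = 9 + 7 + 19 = 35

35


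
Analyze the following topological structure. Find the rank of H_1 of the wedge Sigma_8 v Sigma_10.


For a wedge: H_1(A v B) = H_1(A) + H_1(B).
b_1(Sigma_8) = 16, b_1(Sigma_10) = 20.
b_1 = 16 + 20 = 36

36


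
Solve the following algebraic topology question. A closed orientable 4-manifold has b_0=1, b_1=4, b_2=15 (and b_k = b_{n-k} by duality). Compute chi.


By Poincare duality b_k = b_{4-k}, so full Betti numbers: b_0=1, b_1=4, b_2=15, b_3=4, b_4=1.
chi = sum (-1)^k b_k = 9

9


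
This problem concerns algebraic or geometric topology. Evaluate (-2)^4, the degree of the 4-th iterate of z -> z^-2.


deg(f) = -2. Degree is multiplicative: deg(f^4) = (deg f)^4.
deg(f^4) = (-2)^4 = 16

16


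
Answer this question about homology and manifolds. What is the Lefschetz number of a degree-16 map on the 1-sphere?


On S^1: L(f) = tr(f_0*) + (-1)^1 tr(f_1*) = 1 + (-1)^1 * deg(f).
L(f) = 1 + (-1)^1 * 16 = 1 + -16 = -15

-15


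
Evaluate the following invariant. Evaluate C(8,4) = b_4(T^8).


By the Kunneth formula, b_k(T^n) = C(n,k).
b_4(T^8) = C(8,4).
C(8,4) = 8!/(4!*4!) = 70

70


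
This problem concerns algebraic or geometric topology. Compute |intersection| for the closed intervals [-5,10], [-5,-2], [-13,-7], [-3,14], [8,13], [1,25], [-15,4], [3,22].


Intersection = [max(a_i), min(b_i)] = [8, -7].
Since 8 > -7, the intersection is empty.
Length = 0

0


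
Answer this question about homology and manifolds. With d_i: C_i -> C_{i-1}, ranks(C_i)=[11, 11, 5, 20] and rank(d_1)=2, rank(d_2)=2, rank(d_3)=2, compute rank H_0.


rank H_k = rank(ker d_k) - rank(im d_{k+1}).
rank(ker d_0) = rank(C_0) - rank(d_0) = 11 - 0 = 11.
rank(im d_{0+1}) = 2.
rank H_0 = 11 - 2 = 9

9


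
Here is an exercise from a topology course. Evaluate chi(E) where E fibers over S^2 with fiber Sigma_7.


chi(S^2) = 2 (n even), chi(Sigma_7) = 2 - 2*7 = -12.
chi(E) = 2 * (-12) = -24

-24


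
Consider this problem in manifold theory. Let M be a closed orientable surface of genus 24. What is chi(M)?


For a closed orientable surface of genus g: chi = 2 - 2g.
Here g = 24.
chi = 2 - 2*24 = 2 - 48 = -46

-46


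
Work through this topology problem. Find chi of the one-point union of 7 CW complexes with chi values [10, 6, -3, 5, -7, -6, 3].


chi(A v B) = chi(A) + chi(B) - 1 (one point identified).
For 7 spaces: chi = (sum chi_i) - (7 - 1).
sum = 8; chi = 8 - 6 = 2

2


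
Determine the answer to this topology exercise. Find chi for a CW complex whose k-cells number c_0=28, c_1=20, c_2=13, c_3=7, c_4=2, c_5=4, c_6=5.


chi = sum_k (-1)^k c_k.
= (-1)^0*28 + (-1)^1*20 + (-1)^2*13 + (-1)^3*7 + (-1)^4*2 + (-1)^5*4 + (-1)^6*5
= (28) + (-20) + (13) + (-7) + (2) + (-4) + (5)
= 17

17


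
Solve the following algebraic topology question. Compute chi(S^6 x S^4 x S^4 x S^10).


chi is multiplicative: chi(X x Y) = chi(X) chi(Y).
Each even-dim sphere has chi = 2. There are 4 factors.
chi = 2^4 = 16

16


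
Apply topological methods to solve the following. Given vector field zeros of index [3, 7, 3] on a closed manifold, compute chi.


Poincare-Hopf: chi(M) = sum of indices of zeros.
chi = (3) + (7) + (3) = 13

13


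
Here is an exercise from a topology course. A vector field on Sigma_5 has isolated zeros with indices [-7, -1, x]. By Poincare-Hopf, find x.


Poincare-Hopf: sum of indices = chi(M).
chi(Sigma_5) = 2 - 2*5 = -8.
Sum of known indices = -8.
x = chi - (sum known) = -8 - (-8) = 0

0


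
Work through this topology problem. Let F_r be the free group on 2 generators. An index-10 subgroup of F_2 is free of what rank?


Nielsen-Schreier: an index-n subgroup of F_r is free of rank 1 + n(r-1).
Equivalently: chi(cover) = n*chi(base); chi(vee_r S^1) = 1 - 2 = -1.
chi(E) = 10*(-1) = -10; rank = 1 - chi(E) = 1 - (-10) = 11.
rank = 1 + 10*(2-1) = 1 + 10 = 11

11


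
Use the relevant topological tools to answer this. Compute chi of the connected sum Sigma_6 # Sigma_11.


chi(Sigma_6) = 2 - 2*6 = -10
chi(Sigma_11) = 2 - 2*11 = -20
For surfaces: chi(A#B) = chi(A) + chi(B) - 2.
chi = -10 + -20 - 2 = -32

-32


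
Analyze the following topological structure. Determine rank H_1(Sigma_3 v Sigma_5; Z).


For a wedge: H_1(A v B) = H_1(A) + H_1(B).
b_1(Sigma_3) = 6, b_1(Sigma_5) = 10.
b_1 = 6 + 10 = 16

16


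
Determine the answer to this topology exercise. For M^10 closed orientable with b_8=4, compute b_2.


Poincare duality for closed orientable n-manifolds: b_k = b_{n-k}.
Here n = 10, so b_2 = b_8 = 4

4


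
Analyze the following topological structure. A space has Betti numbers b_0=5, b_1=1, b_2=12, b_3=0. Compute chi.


chi = sum_k (-1)^k b_k.
= (5) + (-1) + (12) + (0)
= 16

16


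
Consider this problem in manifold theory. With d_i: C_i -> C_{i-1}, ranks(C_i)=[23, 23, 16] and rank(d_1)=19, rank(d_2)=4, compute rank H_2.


rank H_k = rank(ker d_k) - rank(im d_{k+1}).
rank(ker d_2) = rank(C_2) - rank(d_2) = 16 - 4 = 12.
rank(im d_{2+1}) = 0.
rank H_2 = 12 - 0 = 12

12


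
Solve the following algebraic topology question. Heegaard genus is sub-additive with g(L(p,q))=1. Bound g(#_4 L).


Heegaard genus satisfies g(A#B) <= g(A) + g(B).
Each lens space has g = 1.
Upper bound: 4 * 1 = 4

4


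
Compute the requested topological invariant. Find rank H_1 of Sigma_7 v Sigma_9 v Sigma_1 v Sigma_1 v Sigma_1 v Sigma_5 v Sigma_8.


For a wedge X v Y: reduced H_k(X v Y) = H_k(X) + H_k(Y).
Each Sigma_g contributes b_1 = 2g.
b_1 = 14 + 18 + 2 + 2 + 2 + 10 + 16 = 64

64


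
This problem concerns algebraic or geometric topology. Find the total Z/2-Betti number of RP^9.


H^k(RP^9; Z/2) = Z/2 for each 0 <= k <= 9.
Total dimension = 9 + 1 = 10

10


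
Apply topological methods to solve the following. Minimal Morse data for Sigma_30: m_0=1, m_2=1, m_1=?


A perfect Morse function has m_k = b_k.
For Sigma_30: b_0=1, b_1=2g=60, b_2=1.
Saddles m_1 = 2g = 60

60


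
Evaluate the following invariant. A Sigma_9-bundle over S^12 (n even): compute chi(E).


chi(S^12) = 2 (n even), chi(Sigma_9) = 2 - 2*9 = -16.
chi(E) = 2 * (-16) = -32

-32


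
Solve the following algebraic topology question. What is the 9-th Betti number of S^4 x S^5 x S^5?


Each S^d has Poincare polynomial 1 + t^d.
The product S^4 x S^5 x S^5 has Poincare polynomial prod(1+t^d_i).
Expanding: b_0=1, b_4=1, b_5=2, b_9=2, b_10=1, b_14=1.
b_9 = 2

2


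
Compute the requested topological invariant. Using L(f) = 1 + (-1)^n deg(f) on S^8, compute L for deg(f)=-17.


On S^8: L(f) = tr(f_0*) + (-1)^8 tr(f_8*) = 1 + (-1)^8 * deg(f).
L(f) = 1 + (-1)^8 * -17 = 1 + -17 = -16

-16


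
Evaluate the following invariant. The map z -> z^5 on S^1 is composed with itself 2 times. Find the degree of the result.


deg(f) = 5. Degree is multiplicative: deg(f^2) = (deg f)^2.
deg(f^2) = (5)^2 = 25

25


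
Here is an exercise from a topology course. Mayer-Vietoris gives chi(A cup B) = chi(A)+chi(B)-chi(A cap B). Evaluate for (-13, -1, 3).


chi(A cup B) = chi(A) + chi(B) - chi(A cap B)
= -13 + (-1) - (3)
= -17

-17


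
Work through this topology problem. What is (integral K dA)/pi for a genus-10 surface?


Gauss-Bonnet: integral K dA = 2*pi*chi(M).
chi(Sigma_10) = 2 - 2*10 = -18.
(integral K dA)/pi = 2*chi = 2*(-18) = -36

-36


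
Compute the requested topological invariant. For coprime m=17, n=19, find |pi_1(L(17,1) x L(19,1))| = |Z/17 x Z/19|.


pi_1(X x Y) = pi_1(X) x pi_1(Y).
pi_1(L(17,1)) = Z/17, pi_1(L(19,1)) = Z/19.
|Z/17 x Z/19| = 17 * 19 = 323

323


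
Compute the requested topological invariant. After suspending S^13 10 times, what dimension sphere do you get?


Each suspension raises dimension by 1: Sigma S^n = S^{n+1}.
Sigma^10 S^13 = S^{13+10} = S^23

23


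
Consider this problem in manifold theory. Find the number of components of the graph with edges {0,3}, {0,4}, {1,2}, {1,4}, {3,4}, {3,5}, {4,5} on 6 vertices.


Run DFS/union-find over 6 vertices.
V = 6, E = 7.
Number of components = 1

1


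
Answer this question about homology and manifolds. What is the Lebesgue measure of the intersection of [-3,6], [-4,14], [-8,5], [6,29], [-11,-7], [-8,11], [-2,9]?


Intersection = [max(a_i), min(b_i)] = [6, -7].
Since 6 > -7, the intersection is empty.
Length = 0

0


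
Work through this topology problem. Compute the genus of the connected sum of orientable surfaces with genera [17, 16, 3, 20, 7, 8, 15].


Genus is additive under connected sum of orientable surfaces.
g = 17 + 16 + 3 + 20 + 7 + 8 + 15 = 86

86


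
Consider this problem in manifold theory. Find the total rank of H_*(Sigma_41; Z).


For Sigma_41: b_0 = 1, b_1 = 2g = 82, b_2 = 1.
Total = 1 + 82 + 1 = 84

84


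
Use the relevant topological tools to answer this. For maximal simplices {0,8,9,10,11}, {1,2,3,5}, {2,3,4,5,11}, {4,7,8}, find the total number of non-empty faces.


Each maximal simplex on m vertices has 2^m - 1 nonempty faces.
Take the union (dedupe shared faces).
Total distinct faces = 74

74


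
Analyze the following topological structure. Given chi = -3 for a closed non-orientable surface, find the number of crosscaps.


chi = 2 - k for closed non-orientable surfaces with k crosscaps.
-3 = 2 - k
k = 2 - (-3) = 5

5


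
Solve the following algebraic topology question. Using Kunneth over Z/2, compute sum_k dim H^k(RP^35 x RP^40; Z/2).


dim H^*(RP^n; Z/2) = n+1 (one Z/2 in each degree 0..n).
Total Betti number is multiplicative.
Total = (35+1) * (40+1) = 36 * 41 = 1476

1476


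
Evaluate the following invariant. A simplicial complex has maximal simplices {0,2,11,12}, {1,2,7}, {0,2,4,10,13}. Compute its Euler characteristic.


Enumerate all faces; f-vector: f_0=9, f_1=18, f_2=15, f_3=6, f_4=1.
chi = sum (-1)^k f_k = 1

1


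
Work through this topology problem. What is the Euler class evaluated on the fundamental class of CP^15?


For any closed oriented manifold, <e(TM),[M]> = chi(M).
chi(CP^15) = 15+1 = 16

16


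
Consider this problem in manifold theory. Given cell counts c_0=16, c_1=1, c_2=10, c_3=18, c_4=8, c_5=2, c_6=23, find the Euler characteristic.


chi = sum_k (-1)^k c_k.
= (-1)^0*16 + (-1)^1*1 + (-1)^2*10 + (-1)^3*18 + (-1)^4*8 + (-1)^5*2 + (-1)^6*23
= (16) + (-1) + (10) + (-18) + (8) + (-2) + (23)
= 36

36


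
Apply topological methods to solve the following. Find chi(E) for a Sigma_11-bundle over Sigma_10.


For a fiber bundle F -> E -> B (with CW structure): chi(E) = chi(B) * chi(F).
chi(Sigma_10) = -18, chi(Sigma_11) = -20.
chi(E) = (-18) * (-20) = 360

360


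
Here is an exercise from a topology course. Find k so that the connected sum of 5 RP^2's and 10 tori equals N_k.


Since a >= 1, the sum is non-orientable; each T^2 can be replaced by RP^2 # RP^2 (since T^2#RP^2 = 3RP^2).
Total crosscaps k = 5 + 2*10 = 25.
Check via chi: chi = 5*1 + 10*0 - (5+10-1)*2 = -23 = 2 - k = -23. Consistent.

25


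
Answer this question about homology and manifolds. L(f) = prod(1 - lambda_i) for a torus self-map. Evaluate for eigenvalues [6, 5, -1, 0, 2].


For a torus self-map: L(f) = det(I - A) where A acts on H_1.
L(f) = (1-6) * (1-5) * (1--1) * (1-0) * (1-2) = -5 * -4 * 2 * 1 * -1 = -40

-40


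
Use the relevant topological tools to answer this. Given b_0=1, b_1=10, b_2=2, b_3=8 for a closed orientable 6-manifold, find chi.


By Poincare duality b_k = b_{6-k}, so full Betti numbers: b_0=1, b_1=10, b_2=2, b_3=8, b_4=2, b_5=10, b_6=1.
chi = sum (-1)^k b_k = -22

-22


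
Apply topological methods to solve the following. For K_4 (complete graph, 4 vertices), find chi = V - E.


K_4: V = 4, E = C(4,2) = 6.
chi = V - E = 4 - 6 = -2

-2


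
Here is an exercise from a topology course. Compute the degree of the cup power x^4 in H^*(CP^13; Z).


|x| = 2 in H^*(CP^n).
|x^4| = 4 * |x| = 4 * 2 = 8

8


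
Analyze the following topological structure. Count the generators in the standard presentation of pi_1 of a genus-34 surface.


Standard presentation: pi_1(Sigma_g) = <a_1,b_1,...,a_g,b_g | [a_1,b_1]...[a_g,b_g] = 1>.
Number of generators = 2g = 2*34 = 68

68


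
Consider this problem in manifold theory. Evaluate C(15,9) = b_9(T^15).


By the Kunneth formula, b_k(T^n) = C(n,k).
b_9(T^15) = C(15,9).
C(15,9) = 15!/(9!*6!) = 5005

5005


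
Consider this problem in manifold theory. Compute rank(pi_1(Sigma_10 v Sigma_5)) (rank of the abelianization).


For a wedge: H_1(A v B) = H_1(A) + H_1(B).
b_1(Sigma_10) = 20, b_1(Sigma_5) = 10.
b_1 = 20 + 10 = 30

30


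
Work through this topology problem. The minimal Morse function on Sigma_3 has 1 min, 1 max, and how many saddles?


A perfect Morse function has m_k = b_k.
For Sigma_3: b_0=1, b_1=2g=6, b_2=1.
Saddles m_1 = 2g = 6

6


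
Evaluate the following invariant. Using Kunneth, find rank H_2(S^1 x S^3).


Each S^d has Poincare polynomial 1 + t^d.
The product S^1 x S^3 has Poincare polynomial prod(1+t^d_i).
Expanding: b_0=1, b_1=1, b_3=1, b_4=1.
b_2 = 0

0


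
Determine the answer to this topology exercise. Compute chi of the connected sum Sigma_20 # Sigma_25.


chi(Sigma_20) = 2 - 2*20 = -38
chi(Sigma_25) = 2 - 2*25 = -48
For surfaces: chi(A#B) = chi(A) + chi(B) - 2.
chi = -38 + -48 - 2 = -88

-88


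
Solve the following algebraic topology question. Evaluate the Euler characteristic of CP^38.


CP^38 has one cell in each even dimension 0, 2, ..., 2*38 (38+1 cells total).
All cells are even-dimensional, so chi = number of cells.
chi = 38 + 1 = 39

39


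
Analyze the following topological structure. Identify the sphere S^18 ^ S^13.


S^m ^ S^n = S^{m+n}.
k = 18 + 13 = 31

31


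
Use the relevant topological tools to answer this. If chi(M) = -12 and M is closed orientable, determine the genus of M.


chi = 2 - 2g for closed orientable surfaces.
-12 = 2 - 2g
2g = 2 - (-12) = 14
g = 7

7


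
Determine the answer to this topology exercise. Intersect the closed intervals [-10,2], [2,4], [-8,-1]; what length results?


Intersection = [max(a_i), min(b_i)] = [2, -1].
Since 2 > -1, the intersection is empty.
Length = 0

0


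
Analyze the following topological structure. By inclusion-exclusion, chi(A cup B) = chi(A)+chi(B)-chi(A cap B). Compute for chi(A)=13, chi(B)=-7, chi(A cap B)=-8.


chi(A cup B) = chi(A) + chi(B) - chi(A cap B)
= 13 + (-7) - (-8)
= 14

14


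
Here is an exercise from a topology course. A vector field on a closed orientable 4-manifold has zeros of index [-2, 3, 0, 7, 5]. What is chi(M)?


Poincare-Hopf: chi(M) = sum of indices of zeros.
chi = (-2) + (3) + (0) + (7) + (5) = 13

13


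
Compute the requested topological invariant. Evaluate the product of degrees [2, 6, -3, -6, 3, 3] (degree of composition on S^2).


Degree is multiplicative: deg(composition) = product of degrees.
= (2) * (6) * (-3) * (-6) * (3) * (3) = 1944

1944


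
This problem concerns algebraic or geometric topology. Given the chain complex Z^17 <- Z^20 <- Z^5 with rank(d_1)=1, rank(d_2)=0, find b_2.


rank H_k = rank(ker d_k) - rank(im d_{k+1}).
rank(ker d_2) = rank(C_2) - rank(d_2) = 5 - 0 = 5.
rank(im d_{2+1}) = 0.
rank H_2 = 5 - 0 = 5

5


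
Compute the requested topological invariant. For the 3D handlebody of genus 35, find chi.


A genus-g handlebody deformation retracts to a wedge of g circles.
chi(vee_g S^1) = 1 - g.
chi(H_35) = 1 - 35 = -34

-34


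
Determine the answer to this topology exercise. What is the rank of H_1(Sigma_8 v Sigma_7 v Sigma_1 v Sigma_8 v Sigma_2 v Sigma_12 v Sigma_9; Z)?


For a wedge X v Y: reduced H_k(X v Y) = H_k(X) + H_k(Y).
Each Sigma_g contributes b_1 = 2g.
b_1 = 16 + 14 + 2 + 16 + 4 + 24 + 18 = 94

94


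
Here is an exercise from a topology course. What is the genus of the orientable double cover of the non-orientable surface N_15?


chi(N_15) = 2 - 15 = -13.
Double cover: chi(Sigma_g) = 2 * chi(N_15) = 2*(-13) = -26.
2 - 2g = -26, so g = (2 - (-26))/2 = 28/2 = 14

14


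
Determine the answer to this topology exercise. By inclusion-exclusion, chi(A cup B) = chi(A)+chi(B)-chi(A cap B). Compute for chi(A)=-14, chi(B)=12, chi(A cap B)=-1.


chi(A cup B) = chi(A) + chi(B) - chi(A cap B)
= -14 + (12) - (-1)
= -1

-1


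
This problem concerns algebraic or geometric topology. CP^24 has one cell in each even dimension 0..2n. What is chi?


CP^24 has one cell in each even dimension 0, 2, ..., 2*24 (24+1 cells total).
All cells are even-dimensional, so chi = number of cells.
chi = 24 + 1 = 25

25


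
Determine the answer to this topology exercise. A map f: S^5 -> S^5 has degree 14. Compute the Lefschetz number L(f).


On S^5: L(f) = tr(f_0*) + (-1)^5 tr(f_5*) = 1 + (-1)^5 * deg(f).
L(f) = 1 + (-1)^5 * 14 = 1 + -14 = -13

-13


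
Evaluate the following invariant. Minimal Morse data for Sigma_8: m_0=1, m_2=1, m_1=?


A perfect Morse function has m_k = b_k.
For Sigma_8: b_0=1, b_1=2g=16, b_2=1.
Saddles m_1 = 2g = 16

16


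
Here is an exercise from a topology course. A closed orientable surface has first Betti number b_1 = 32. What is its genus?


For a closed orientable surface: b_1 = 2g.
32 = 2g
g = 32 / 2 = 16

16


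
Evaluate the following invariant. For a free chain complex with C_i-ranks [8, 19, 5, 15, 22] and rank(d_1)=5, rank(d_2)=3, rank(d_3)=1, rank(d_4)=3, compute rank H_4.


rank H_k = rank(ker d_k) - rank(im d_{k+1}).
rank(ker d_4) = rank(C_4) - rank(d_4) = 22 - 3 = 19.
rank(im d_{4+1}) = 0.
rank H_4 = 19 - 0 = 19

19


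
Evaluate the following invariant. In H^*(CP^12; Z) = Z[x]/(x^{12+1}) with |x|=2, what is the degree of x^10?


|x| = 2 in H^*(CP^n).
|x^10| = 10 * |x| = 10 * 2 = 20

20


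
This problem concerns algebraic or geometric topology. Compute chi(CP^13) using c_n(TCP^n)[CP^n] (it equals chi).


For any closed oriented manifold, <e(TM),[M]> = chi(M).
chi(CP^13) = 13+1 = 14

14


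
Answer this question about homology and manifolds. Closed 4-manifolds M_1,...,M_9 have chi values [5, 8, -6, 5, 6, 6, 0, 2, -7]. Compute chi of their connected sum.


For n-manifolds: chi(A#B) = chi(A) + chi(B) - chi(S^4).
chi(S^4) = 1 + (-1)^4 = 2.
chi(#) = (sum chi_i) - (9-1)*chi(S^4) = 19 - 8*2 = 3

3


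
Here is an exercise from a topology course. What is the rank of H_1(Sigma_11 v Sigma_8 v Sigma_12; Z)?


For a wedge X v Y: reduced H_k(X v Y) = H_k(X) + H_k(Y).
Each Sigma_g contributes b_1 = 2g.
b_1 = 22 + 16 + 24 = 62

62


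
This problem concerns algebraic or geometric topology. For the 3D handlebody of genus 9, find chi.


A genus-g handlebody deformation retracts to a wedge of g circles.
chi(vee_g S^1) = 1 - g.
chi(H_9) = 1 - 9 = -8

-8


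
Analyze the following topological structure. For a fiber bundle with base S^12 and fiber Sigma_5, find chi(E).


chi(S^12) = 2 (n even), chi(Sigma_5) = 2 - 2*5 = -8.
chi(E) = 2 * (-8) = -16

-16


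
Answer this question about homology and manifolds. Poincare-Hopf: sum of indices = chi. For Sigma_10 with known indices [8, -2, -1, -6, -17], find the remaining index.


Poincare-Hopf: sum of indices = chi(M).
chi(Sigma_10) = 2 - 2*10 = -18.
Sum of known indices = -18.
x = chi - (sum known) = -18 - (-18) = 0

0


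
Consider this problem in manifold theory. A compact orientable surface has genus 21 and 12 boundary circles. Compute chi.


For a compact orientable surface with genus g and b boundary components: chi = 2 - 2g - b.
chi = 2 - 2*21 - 12 = 2 - 42 - 12 = -52

-52


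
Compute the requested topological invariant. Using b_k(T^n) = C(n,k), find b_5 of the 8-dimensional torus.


By the Kunneth formula, b_k(T^n) = C(n,k).
b_5(T^8) = C(8,5).
C(8,5) = 8!/(5!*3!) = 56

56


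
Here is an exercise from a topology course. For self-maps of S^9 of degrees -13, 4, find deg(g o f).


Degree is multiplicative under composition: deg(g o f) = deg(g) * deg(f).
= 4 * -13 = -52

-52


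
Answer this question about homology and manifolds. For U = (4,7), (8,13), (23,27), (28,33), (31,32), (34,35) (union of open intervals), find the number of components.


Sort and merge overlapping open intervals.
Merged: (4,7), (8,13), (23,27), (28,33), (34,35).
Number of components = 5

5


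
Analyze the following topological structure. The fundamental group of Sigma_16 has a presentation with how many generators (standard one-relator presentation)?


Standard presentation: pi_1(Sigma_g) = <a_1,b_1,...,a_g,b_g | [a_1,b_1]...[a_g,b_g] = 1>.
Number of generators = 2g = 2*16 = 32

32


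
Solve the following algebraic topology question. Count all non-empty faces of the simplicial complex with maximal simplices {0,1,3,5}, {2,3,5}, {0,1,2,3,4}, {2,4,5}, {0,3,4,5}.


Each maximal simplex on m vertices has 2^m - 1 nonempty faces.
Take the union (dedupe shared faces).
Total distinct faces = 46

46


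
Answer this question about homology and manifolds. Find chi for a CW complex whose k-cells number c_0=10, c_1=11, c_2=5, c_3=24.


chi = sum_k (-1)^k c_k.
= (-1)^0*10 + (-1)^1*11 + (-1)^2*5 + (-1)^3*24
= (10) + (-11) + (5) + (-24)
= -20

-20


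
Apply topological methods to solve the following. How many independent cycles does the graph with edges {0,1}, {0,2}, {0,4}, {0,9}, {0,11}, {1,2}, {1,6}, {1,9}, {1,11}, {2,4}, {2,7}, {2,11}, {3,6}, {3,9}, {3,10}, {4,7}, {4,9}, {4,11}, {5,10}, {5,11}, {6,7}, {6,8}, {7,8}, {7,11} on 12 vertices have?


b_1 = E - V + (number of components).
E = 24, V = 12, components = 1.
b_1 = 24 - 12 + 1 = 13

13


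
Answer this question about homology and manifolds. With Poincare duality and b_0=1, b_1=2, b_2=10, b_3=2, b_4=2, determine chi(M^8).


By Poincare duality b_k = b_{8-k}, so full Betti numbers: b_0=1, b_1=2, b_2=10, b_3=2, b_4=2, b_5=2, b_6=10, b_7=2, b_8=1.
chi = sum (-1)^k b_k = 16

16


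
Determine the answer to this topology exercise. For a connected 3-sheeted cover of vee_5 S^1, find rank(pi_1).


Nielsen-Schreier: an index-n subgroup of F_r is free of rank 1 + n(r-1).
Equivalently: chi(cover) = n*chi(base); chi(vee_r S^1) = 1 - 5 = -4.
chi(E) = 3*(-4) = -12; rank = 1 - chi(E) = 1 - (-12) = 13.
rank = 1 + 3*(5-1) = 1 + 12 = 13

13


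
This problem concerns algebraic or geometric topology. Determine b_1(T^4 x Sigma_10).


pi_1(A x B) = pi_1(A) x pi_1(B); rank of abelianization = b_1.
b_1(T^4) = 4, b_1(Sigma_10) = 2*10 = 20.
b_1(product) = 4 + 20 = 24

24


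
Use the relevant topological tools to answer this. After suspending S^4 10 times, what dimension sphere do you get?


Each suspension raises dimension by 1: Sigma S^n = S^{n+1}.
Sigma^10 S^4 = S^{4+10} = S^14

14


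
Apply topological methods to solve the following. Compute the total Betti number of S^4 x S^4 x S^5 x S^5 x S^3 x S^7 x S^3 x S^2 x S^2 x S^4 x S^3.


Total Betti number is multiplicative under products.
Each S^d (d>=1) has total Betti number 2.
There are 11 sphere factors.
Total = 2^11 = 2048

2048


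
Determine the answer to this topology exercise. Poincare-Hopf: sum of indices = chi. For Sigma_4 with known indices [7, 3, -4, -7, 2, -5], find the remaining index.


Poincare-Hopf: sum of indices = chi(M).
chi(Sigma_4) = 2 - 2*4 = -6.
Sum of known indices = -4.
x = chi - (sum known) = -6 - (-4) = -2

-2


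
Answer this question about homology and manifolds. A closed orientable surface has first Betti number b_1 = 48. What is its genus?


For a closed orientable surface: b_1 = 2g.
48 = 2g
g = 48 / 2 = 24

24


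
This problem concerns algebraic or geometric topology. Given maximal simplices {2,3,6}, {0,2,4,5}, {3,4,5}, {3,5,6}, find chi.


Enumerate all faces; f-vector: f_0=6, f_1=12, f_2=7, f_3=1.
chi = sum (-1)^k f_k = 0

0


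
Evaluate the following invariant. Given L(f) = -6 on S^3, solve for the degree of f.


L(f) = 1 + (-1)^3 deg(f) on S^3.
-6 = 1 + (-1)^3 * deg(f)
(-1)^3 * deg(f) = -7
deg(f) = 7

7


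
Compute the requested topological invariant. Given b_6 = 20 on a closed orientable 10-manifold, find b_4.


Poincare duality for closed orientable n-manifolds: b_k = b_{n-k}.
Here n = 10, so b_4 = b_6 = 20

20


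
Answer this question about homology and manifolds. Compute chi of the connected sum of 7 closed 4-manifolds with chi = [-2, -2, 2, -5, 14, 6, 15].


For n-manifolds: chi(A#B) = chi(A) + chi(B) - chi(S^4).
chi(S^4) = 1 + (-1)^4 = 2.
chi(#) = (sum chi_i) - (7-1)*chi(S^4) = 28 - 6*2 = 16

16
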